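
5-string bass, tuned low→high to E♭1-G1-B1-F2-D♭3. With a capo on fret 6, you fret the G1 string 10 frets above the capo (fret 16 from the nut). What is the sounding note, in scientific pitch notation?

The capo raises the open G1 by 6 semitones to D♭2; fretting 10 more gives G1 + 6 + 10 = G1 + 16 semitones = B2.

B2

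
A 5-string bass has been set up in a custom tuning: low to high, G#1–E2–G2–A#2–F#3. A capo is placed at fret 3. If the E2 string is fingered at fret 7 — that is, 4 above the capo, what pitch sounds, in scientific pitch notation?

The capo raises the open E2 by 3 semitones to G2; fretting 4 more gives E2 + 3 + 4 = E2 + 7 semitones = B2.

B2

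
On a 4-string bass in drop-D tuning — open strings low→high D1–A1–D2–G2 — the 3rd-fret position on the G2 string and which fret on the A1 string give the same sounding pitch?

13

G2 at fret 3 is G2 + 3 semitones = A#2.
The open A1 string is 10 semitones below the open G2, so the same pitch on the A1 string lies at fret 3 + 10 = 13.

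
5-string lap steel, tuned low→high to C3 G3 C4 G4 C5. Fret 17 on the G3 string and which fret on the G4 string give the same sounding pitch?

G3 at fret 17 is G3 + 17 semitones = C5.
The open G4 string is 12 semitones above the open G3, so the same pitch on the G4 string lies at fret 17 − 12 = 5.

5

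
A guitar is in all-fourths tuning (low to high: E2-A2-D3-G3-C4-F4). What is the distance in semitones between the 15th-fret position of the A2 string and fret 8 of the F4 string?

A2 at fret 15 → C4 (MIDI 60); F4 at fret 8 → C♯5 (MIDI 73).
60 − 73 = -13, so the two pitches are 13 semitones apart, with C♯5 the higher.

13 semitones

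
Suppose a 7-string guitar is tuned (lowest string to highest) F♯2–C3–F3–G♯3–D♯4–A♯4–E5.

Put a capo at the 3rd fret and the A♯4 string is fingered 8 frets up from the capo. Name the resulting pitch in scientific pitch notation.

A5

The capo raises the open A♯4 by 3 semitones to C♯5; fretting 8 more gives A♯4 + 3 + 8 = A♯4 + 11 semitones = A5.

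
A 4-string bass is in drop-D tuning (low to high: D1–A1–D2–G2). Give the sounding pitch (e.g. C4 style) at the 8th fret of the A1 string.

F2

Each fret is one semitone, so A1 + 8 = F2.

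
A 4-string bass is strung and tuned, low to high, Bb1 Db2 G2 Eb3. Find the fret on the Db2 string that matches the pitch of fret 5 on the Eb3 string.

Eb3 at fret 5 is Eb3 + 5 semitones = Ab3.
The open Db2 string is 14 semitones below the open Eb3, so the same pitch on the Db2 string lies at fret 5 + 14 = 19.

19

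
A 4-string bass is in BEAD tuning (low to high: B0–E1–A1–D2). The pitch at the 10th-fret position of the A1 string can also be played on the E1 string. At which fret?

15

Fret 10 on A1 is MIDI 33 + 10 = 43 (G2). On the E1 string (open MIDI 28), that pitch is 43 − 28 = fret 15.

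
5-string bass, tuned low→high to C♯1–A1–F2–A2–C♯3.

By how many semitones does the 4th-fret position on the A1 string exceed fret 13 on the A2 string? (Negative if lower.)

A1 at fret 4 → C♯2 (MIDI 37); A2 at fret 13 → A♯3 (MIDI 58).
37 − 58 = -21, so the two pitches are 21 semitones apart.

-21 semitones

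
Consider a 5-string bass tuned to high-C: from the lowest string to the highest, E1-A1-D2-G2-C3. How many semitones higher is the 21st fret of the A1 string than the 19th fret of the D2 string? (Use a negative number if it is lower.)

A1 at fret 21 → F♯3 (MIDI 54); D2 at fret 19 → A3 (MIDI 57).
54 − 57 = -3, so the two pitches are 3 semitones apart.

-3 semitones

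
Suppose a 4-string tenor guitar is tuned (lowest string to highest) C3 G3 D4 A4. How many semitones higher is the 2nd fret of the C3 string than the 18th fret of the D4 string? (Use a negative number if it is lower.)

-30 semitones

C3 at fret 2 → D3 (MIDI 50); D4 at fret 18 → G#5 (MIDI 80).
50 − 80 = -30, so the two pitches are 30 semitones apart.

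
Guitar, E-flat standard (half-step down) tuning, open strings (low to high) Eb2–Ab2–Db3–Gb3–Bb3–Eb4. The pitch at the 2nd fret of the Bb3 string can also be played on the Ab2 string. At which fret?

Fret 2 on Bb3 is MIDI 58 + 2 = 60 (C4). On the Ab2 string (open MIDI 44), that pitch is 60 − 44 = fret 16.

16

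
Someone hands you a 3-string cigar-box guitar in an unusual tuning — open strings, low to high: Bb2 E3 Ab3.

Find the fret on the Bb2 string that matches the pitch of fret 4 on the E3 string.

10

E3 at fret 4 is E3 + 4 semitones = Ab3.
The open Bb2 string is 6 semitones below the open E3, so the same pitch on the Bb2 string lies at fret 4 + 6 = 10.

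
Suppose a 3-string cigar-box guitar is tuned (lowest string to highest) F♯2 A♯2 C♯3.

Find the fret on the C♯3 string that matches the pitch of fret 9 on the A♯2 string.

6

Fret 9 on A♯2 is MIDI 46 + 9 = 55 (G3). On the C♯3 string (open MIDI 49), that pitch is 55 − 49 = fret 6.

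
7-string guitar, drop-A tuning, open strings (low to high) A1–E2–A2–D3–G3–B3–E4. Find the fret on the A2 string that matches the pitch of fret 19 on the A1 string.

7

A1 at fret 19 is A1 + 19 semitones = E3.
The open A2 string is 12 semitones above the open A1, so the same pitch on the A2 string lies at fret 19 − 12 = 7.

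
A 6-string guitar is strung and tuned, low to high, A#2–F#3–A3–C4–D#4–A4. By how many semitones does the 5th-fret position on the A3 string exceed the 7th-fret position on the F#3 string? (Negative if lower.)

A3 at fret 5 → D4 (MIDI 62); F#3 at fret 7 → C#4 (MIDI 61).
62 − 61 = 1, so the two pitches are 1 semitone apart.

1 semitone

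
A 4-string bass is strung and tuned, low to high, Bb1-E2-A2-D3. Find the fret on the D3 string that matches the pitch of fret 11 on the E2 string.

Fret 11 on E2 is MIDI 40 + 11 = 51 (Eb3). On the D3 string (open MIDI 50), that pitch is 51 − 50 = fret 1.

1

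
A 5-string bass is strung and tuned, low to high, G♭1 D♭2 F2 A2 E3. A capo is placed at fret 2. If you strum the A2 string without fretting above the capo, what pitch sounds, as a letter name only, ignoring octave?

The capo raises the open A2 by 2 semitones to B2; fretting 0 more gives A2 + 2 + 0 = A2 + 2 semitones, landing on B.

B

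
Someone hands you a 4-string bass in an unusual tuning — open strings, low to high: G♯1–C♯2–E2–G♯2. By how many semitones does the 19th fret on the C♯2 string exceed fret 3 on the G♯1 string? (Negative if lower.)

21 semitones

C♯2 at fret 19 → G♯3 (MIDI 56); G♯1 at fret 3 → B1 (MIDI 35).
56 − 35 = 21, so the two pitches are 21 semitones apart.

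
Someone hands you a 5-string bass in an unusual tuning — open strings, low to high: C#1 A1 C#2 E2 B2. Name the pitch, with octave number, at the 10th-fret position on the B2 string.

B2 is MIDI 47. Adding 10 gives 57, which is A3.

A3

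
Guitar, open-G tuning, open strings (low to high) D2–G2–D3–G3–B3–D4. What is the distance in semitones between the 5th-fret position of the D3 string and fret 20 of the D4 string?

27 semitones

D3 at fret 5 → G3 (MIDI 55); D4 at fret 20 → A#5 (MIDI 82).
55 − 82 = -27, so the two pitches are 27 semitones apart, with A#5 the higher.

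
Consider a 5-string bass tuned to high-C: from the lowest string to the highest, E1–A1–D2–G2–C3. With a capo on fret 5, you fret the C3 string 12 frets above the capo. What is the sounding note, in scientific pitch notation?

The capo raises the open C3 by 5 semitones to F3; fretting 12 more gives C3 + 5 + 12 = C3 + 17 semitones = F4.

F4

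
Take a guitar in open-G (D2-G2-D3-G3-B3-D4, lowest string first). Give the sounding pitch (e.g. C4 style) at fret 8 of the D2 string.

A#2

The open D2 string plus 8 semitones: D–D#–E–F–F#–G–G#–A–A#.
No B→C boundary is crossed, so the octave stays at 2.
(Equivalently spelled Bb2.)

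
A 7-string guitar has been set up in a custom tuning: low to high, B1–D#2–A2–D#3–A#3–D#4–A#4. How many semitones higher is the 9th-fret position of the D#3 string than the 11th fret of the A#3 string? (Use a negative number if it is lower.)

D#3 at fret 9 → C4 (MIDI 60); A#3 at fret 11 → A4 (MIDI 69).
60 − 69 = -9, so the two pitches are 9 semitones apart.

-9 semitones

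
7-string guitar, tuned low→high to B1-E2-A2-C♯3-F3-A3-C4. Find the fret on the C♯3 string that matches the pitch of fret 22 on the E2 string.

E2 at fret 22 is E2 + 22 semitones = D4.
The open C♯3 string is 9 semitones above the open E2, so the same pitch on the C♯3 string lies at fret 22 − 9 = 13.

13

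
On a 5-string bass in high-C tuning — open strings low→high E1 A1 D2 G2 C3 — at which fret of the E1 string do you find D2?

10

D2 is 10 semitones above the open E1 (E–F–F#–G–…–C–C#–D), so it sits at fret 10.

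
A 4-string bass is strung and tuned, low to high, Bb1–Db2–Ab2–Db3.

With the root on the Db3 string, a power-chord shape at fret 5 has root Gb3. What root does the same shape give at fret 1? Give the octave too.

Moving from fret 5 to fret 1 shifts the root by -4 semitones.
Gb3 down 4 semitones is D3.

D3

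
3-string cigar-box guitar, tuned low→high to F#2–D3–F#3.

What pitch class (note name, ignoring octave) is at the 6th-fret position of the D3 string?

G#

The open D3 string plus 6 semitones: D–D#–E–F–F#–G–G#.
(Equivalently spelled Ab.)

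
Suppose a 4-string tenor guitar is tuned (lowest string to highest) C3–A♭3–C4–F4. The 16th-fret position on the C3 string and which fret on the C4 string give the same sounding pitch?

Fret 16 on C3 is MIDI 48 + 16 = 64 (E4). On the C4 string (open MIDI 60), that pitch is 64 − 60 = fret 4.

4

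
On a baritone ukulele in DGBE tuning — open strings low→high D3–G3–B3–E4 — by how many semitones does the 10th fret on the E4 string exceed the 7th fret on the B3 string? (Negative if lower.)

E4 at fret 10 → D5 (MIDI 74); B3 at fret 7 → F#4 (MIDI 66).
74 − 66 = 8, so the two pitches are 8 semitones apart.

8 semitones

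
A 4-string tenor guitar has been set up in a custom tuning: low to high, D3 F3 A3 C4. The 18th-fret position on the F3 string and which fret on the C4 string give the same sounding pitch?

F3 at fret 18 is F3 + 18 semitones = B4.
The open C4 string is 7 semitones above the open F3, so the same pitch on the C4 string lies at fret 18 − 7 = 11.

11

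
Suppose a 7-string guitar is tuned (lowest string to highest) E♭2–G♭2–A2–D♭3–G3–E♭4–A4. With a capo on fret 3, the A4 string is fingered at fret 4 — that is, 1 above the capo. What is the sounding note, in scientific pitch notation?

D♭5

The capo raises the open A4 by 3 semitones to C5; fretting 1 more gives A4 + 3 + 1 = A4 + 4 semitones = D♭5.
(Also written C♯.)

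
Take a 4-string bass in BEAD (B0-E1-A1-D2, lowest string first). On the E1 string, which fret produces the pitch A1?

5

A1 is 5 semitones above the open E1 (E–F–F#–G–G#–A), so it sits at fret 5.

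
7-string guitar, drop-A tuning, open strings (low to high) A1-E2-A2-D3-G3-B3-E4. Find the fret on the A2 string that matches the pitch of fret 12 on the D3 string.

D3 at fret 12 is D3 + 12 semitones = D4.
The open A2 string is 5 semitones below the open D3, so the same pitch on the A2 string lies at fret 12 + 5 = 17.

17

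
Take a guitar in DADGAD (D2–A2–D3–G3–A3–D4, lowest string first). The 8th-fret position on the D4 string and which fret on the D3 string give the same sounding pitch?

Fret 8 on D4 is MIDI 62 + 8 = 70 (A♯4). On the D3 string (open MIDI 50), that pitch is 70 − 50 = fret 20.

20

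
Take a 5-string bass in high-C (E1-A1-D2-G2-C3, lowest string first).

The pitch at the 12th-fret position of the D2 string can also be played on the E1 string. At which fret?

D2 at fret 12 is D2 + 12 semitones = D3.
The open E1 string is 10 semitones below the open D2, so the same pitch on the E1 string lies at fret 12 + 10 = 22.

22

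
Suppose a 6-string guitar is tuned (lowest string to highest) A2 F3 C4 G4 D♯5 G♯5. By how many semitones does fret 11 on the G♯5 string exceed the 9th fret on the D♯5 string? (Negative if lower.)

7 semitones

G♯5 at fret 11 → G6 (MIDI 91); D♯5 at fret 9 → C6 (MIDI 84).
91 − 84 = 7, so the two pitches are 7 semitones apart.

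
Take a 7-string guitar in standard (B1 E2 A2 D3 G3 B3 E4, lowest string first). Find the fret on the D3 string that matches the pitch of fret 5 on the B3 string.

14

Fret 5 on B3 is MIDI 59 + 5 = 64 (E4). On the D3 string (open MIDI 50), that pitch is 64 − 50 = fret 14.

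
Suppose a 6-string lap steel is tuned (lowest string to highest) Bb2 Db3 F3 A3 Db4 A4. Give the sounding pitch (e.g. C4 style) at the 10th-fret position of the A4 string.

G5

Each fret is one semitone, so A4 + 10 = G5.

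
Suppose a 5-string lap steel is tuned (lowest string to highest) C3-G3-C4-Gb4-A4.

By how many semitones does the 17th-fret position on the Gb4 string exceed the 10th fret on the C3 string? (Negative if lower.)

Gb4 at fret 17 → B5 (MIDI 83); C3 at fret 10 → Bb3 (MIDI 58).
83 − 58 = 25, so the two pitches are 25 semitones apart.

25 semitones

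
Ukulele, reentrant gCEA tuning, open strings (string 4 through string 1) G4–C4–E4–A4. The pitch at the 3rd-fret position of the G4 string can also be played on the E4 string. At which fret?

6

G4 at fret 3 is G4 + 3 semitones = A#4.
The open E4 string is 3 semitones below the open G4, so the same pitch on the E4 string lies at fret 3 + 3 = 6.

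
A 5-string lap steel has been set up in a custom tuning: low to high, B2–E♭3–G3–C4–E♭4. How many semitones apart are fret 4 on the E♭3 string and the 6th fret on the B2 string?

2 semitones

E♭3 at fret 4 → G3 (MIDI 55); B2 at fret 6 → F3 (MIDI 53).
55 − 53 = 2, so the two pitches are 2 semitones apart, with G3 the higher.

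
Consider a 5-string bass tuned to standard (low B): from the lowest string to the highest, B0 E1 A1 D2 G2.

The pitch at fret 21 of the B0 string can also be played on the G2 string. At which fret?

B0 at fret 21 is B0 + 21 semitones = G#2.
The open G2 string is 20 semitones above the open B0, so the same pitch on the G2 string lies at fret 21 − 20 = 1.

1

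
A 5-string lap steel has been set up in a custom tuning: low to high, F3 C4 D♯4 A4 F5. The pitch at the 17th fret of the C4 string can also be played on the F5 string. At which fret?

Fret 17 on C4 is MIDI 60 + 17 = 77 (F5). On the F5 string (open MIDI 77), that pitch is 77 − 77 = fret 0.

0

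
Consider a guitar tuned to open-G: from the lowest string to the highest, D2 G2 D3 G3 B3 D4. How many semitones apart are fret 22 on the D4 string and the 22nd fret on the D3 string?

D4 at fret 22 → C6 (MIDI 84); D3 at fret 22 → C5 (MIDI 72).
84 − 72 = 12, so the two pitches are 12 semitones apart, with C6 the higher.

12 semitones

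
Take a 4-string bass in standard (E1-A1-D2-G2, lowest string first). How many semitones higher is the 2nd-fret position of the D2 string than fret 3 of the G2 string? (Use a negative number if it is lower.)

-6 semitones

D2 at fret 2 → E2 (MIDI 40); G2 at fret 3 → A#2 (MIDI 46).
40 − 46 = -6, so the two pitches are 6 semitones apart.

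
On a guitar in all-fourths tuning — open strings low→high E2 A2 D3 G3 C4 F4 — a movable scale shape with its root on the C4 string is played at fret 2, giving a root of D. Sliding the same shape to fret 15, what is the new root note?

D#

Moving from fret 2 to fret 15 shifts the root by 13 semitones.
D up 13 semitones is D#.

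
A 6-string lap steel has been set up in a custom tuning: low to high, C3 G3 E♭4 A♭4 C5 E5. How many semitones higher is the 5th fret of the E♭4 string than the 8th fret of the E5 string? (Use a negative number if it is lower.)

E♭4 at fret 5 → A♭4 (MIDI 68); E5 at fret 8 → C6 (MIDI 84).
68 − 84 = -16, so the two pitches are 16 semitones apart.

-16 semitones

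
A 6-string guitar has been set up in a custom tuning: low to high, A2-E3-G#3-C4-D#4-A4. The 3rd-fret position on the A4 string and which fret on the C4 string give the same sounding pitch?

A4 at fret 3 is A4 + 3 semitones = C5.
The open C4 string is 9 semitones below the open A4, so the same pitch on the C4 string lies at fret 3 + 9 = 12.

12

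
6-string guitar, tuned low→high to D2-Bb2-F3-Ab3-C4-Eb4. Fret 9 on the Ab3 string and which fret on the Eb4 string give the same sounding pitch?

2

Fret 9 on Ab3 is MIDI 56 + 9 = 65 (F4). On the Eb4 string (open MIDI 63), that pitch is 65 − 63 = fret 2.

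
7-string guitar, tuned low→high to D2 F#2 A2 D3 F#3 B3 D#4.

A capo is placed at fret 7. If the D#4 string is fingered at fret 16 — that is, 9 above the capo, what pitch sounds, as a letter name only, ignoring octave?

The capo raises the open D#4 by 7 semitones to A#4; fretting 9 more gives D#4 + 7 + 9 = D#4 + 16 semitones, landing on G.

G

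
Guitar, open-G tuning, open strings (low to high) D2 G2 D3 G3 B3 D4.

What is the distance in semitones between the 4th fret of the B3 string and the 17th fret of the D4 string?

16 semitones

B3 at fret 4 → D#4 (MIDI 63); D4 at fret 17 → G5 (MIDI 79).
63 − 79 = -16, so the two pitches are 16 semitones apart, with G5 the higher.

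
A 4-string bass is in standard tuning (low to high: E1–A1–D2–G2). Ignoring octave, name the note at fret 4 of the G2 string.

B

Each fret is one semitone, so G2 + 4 = B.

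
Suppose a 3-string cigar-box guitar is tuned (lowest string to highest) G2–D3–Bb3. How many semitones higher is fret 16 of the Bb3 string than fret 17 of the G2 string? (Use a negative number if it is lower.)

14 semitones

Bb3 at fret 16 → D5 (MIDI 74); G2 at fret 17 → C4 (MIDI 60).
74 − 60 = 14, so the two pitches are 14 semitones apart.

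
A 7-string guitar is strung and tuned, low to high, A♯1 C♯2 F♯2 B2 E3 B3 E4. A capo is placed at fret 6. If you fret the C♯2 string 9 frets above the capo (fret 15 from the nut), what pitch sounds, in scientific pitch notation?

E3

The capo raises the open C♯2 by 6 semitones to G2; fretting 9 more gives C♯2 + 6 + 9 = C♯2 + 15 semitones = E3.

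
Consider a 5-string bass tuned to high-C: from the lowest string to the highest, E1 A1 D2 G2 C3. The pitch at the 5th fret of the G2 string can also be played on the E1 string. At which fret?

20

G2 at fret 5 is G2 + 5 semitones = C3.
The open E1 string is 15 semitones below the open G2, so the same pitch on the E1 string lies at fret 5 + 15 = 20.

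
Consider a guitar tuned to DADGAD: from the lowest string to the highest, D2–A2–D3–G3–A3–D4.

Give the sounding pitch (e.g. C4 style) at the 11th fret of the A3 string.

G#4

A3 is MIDI 57. Adding 11 gives 68, which is G#4.
(Equivalently spelled Ab4.)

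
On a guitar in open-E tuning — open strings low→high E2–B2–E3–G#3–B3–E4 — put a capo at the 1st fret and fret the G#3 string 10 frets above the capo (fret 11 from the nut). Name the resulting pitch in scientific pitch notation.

G4

The capo raises the open G#3 by 1 semitone to A3; fretting 10 more gives G#3 + 1 + 10 = G#3 + 11 semitones = G4.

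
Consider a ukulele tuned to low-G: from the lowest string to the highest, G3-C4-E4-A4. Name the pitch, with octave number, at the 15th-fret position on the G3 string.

Each fret is one semitone, so G3 + 15 = A#4.

A#4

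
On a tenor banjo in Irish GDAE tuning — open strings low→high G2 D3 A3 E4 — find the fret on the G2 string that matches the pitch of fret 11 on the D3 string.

Fret 11 on D3 is MIDI 50 + 11 = 61 (C♯4). On the G2 string (open MIDI 43), that pitch is 61 − 43 = fret 18.

18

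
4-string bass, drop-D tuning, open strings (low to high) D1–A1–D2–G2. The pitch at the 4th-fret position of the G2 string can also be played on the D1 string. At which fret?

21

Fret 4 on G2 is MIDI 43 + 4 = 47 (B2). On the D1 string (open MIDI 26), that pitch is 47 − 26 = fret 21.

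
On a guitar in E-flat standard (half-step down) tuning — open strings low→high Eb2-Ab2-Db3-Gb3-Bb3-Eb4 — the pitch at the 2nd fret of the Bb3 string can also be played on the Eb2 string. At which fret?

21

Fret 2 on Bb3 is MIDI 58 + 2 = 60 (C4). On the Eb2 string (open MIDI 39), that pitch is 60 − 39 = fret 21.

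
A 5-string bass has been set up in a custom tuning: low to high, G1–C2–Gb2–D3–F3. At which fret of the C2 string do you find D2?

2

D2 is 2 semitones above the open C2 (C–Db–D), so it sits at fret 2.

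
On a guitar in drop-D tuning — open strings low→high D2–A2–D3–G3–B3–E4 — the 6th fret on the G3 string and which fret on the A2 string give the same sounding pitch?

16

G3 at fret 6 is G3 + 6 semitones = C#4.
The open A2 string is 10 semitones below the open G3, so the same pitch on the A2 string lies at fret 6 + 10 = 16.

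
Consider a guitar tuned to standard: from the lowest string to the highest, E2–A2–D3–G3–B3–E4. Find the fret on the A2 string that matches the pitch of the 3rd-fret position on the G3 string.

G3 at fret 3 is G3 + 3 semitones = A#3.
The open A2 string is 10 semitones below the open G3, so the same pitch on the A2 string lies at fret 3 + 10 = 13.

13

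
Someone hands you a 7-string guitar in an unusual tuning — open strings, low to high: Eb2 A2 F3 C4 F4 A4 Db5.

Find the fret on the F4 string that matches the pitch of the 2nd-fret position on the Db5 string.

Db5 at fret 2 is Db5 + 2 semitones = Eb5.
The open F4 string is 8 semitones below the open Db5, so the same pitch on the F4 string lies at fret 2 + 8 = 10.

10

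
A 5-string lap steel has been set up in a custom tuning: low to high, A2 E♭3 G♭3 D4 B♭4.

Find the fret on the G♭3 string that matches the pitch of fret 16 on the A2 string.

7

Fret 16 on A2 is MIDI 45 + 16 = 61 (D♭4). On the G♭3 string (open MIDI 54), that pitch is 61 − 54 = fret 7.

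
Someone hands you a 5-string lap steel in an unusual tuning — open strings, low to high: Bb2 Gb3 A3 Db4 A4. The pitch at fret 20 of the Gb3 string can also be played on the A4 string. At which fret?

Gb3 at fret 20 is Gb3 + 20 semitones = D5.
The open A4 string is 15 semitones above the open Gb3, so the same pitch on the A4 string lies at fret 20 − 15 = 5.

5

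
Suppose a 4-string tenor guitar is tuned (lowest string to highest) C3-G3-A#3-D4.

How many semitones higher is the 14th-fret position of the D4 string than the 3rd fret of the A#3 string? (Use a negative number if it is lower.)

D4 at fret 14 → E5 (MIDI 76); A#3 at fret 3 → C#4 (MIDI 61).
76 − 61 = 15, so the two pitches are 15 semitones apart.

15 semitones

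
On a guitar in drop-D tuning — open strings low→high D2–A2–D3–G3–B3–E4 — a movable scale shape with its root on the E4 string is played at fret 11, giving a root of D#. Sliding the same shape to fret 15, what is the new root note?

G

Moving from fret 11 to fret 15 shifts the root by 4 semitones.
D# up 4 semitones is G.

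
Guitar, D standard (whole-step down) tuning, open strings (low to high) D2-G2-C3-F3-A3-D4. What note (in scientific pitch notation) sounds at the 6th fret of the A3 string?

The open A3 string plus 6 semitones: A–A#–B–C–C#–D–D#.
The walk passes from B into C once, so the octave number goes from 3 to 4.
(Equivalently spelled Eb4.)

D#4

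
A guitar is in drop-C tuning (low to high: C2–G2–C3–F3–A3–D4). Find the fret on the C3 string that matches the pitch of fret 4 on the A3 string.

A3 at fret 4 is A3 + 4 semitones = C♯4.
The open C3 string is 9 semitones below the open A3, so the same pitch on the C3 string lies at fret 4 + 9 = 13.

13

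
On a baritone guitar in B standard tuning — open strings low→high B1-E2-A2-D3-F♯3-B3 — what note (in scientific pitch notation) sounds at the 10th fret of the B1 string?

A2

B1 is MIDI 35. Adding 10 gives 45, which is A2.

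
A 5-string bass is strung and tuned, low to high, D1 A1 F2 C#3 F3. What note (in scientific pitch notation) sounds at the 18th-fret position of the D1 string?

G#2

Each fret is one semitone, so D1 + 18 = G#2.
(Equivalently spelled Ab2.)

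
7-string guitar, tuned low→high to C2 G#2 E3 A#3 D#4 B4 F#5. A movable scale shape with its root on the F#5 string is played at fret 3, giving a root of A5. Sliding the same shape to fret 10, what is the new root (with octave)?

Moving from fret 3 to fret 10 shifts the root by 7 semitones.
A5 up 7 semitones is E6.

E6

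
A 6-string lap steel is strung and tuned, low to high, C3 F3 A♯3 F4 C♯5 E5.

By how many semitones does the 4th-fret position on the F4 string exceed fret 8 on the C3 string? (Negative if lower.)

F4 at fret 4 → A4 (MIDI 69); C3 at fret 8 → G♯3 (MIDI 56).
69 − 56 = 13, so the two pitches are 13 semitones apart.

13 semitones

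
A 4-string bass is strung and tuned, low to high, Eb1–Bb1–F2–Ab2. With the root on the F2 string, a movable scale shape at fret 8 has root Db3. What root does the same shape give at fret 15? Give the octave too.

Moving from fret 8 to fret 15 shifts the root by 7 semitones.
Db3 up 7 semitones is Ab3.

Ab3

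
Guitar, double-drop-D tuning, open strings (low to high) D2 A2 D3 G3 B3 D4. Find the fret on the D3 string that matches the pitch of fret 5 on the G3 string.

10

Fret 5 on G3 is MIDI 55 + 5 = 60 (C4). On the D3 string (open MIDI 50), that pitch is 60 − 50 = fret 10.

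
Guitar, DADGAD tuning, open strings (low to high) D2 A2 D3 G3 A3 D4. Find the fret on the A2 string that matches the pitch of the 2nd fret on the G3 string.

12

Fret 2 on G3 is MIDI 55 + 2 = 57 (A3). On the A2 string (open MIDI 45), that pitch is 57 − 45 = fret 12.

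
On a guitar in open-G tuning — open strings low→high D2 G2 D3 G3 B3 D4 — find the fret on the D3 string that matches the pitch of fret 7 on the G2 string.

0

Fret 7 on G2 is MIDI 43 + 7 = 50 (D3). On the D3 string (open MIDI 50), that pitch is 50 − 50 = fret 0.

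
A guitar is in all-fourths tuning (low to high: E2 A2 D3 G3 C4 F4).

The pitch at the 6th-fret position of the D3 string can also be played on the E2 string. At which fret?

16

D3 at fret 6 is D3 + 6 semitones = G♯3.
The open E2 string is 10 semitones below the open D3, so the same pitch on the E2 string lies at fret 6 + 10 = 16.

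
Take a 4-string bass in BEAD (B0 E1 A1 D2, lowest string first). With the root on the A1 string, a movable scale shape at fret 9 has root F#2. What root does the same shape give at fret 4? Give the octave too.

C#2

Moving from fret 9 to fret 4 shifts the root by -5 semitones.
F#2 down 5 semitones is C#2.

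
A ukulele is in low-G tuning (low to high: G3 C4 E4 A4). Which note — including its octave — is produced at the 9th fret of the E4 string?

The open E4 string plus 9 semitones: E–F–F#–G–G#–A–A#–B–C–C#.
The walk passes from B into C once, so the octave number goes from 4 to 5.

C♯5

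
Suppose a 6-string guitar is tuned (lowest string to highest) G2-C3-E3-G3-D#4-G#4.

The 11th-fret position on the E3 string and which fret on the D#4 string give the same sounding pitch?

Fret 11 on E3 is MIDI 52 + 11 = 63 (D#4). On the D#4 string (open MIDI 63), that pitch is 63 − 63 = fret 0.

0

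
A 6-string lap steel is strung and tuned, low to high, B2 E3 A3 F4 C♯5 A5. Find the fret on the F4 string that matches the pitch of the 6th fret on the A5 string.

22

Fret 6 on A5 is MIDI 81 + 6 = 87 (D♯6). On the F4 string (open MIDI 65), that pitch is 87 − 65 = fret 22.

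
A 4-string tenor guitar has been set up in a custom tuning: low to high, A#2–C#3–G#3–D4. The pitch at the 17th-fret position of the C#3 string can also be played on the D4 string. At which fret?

Fret 17 on C#3 is MIDI 49 + 17 = 66 (F#4). On the D4 string (open MIDI 62), that pitch is 66 − 62 = fret 4.

4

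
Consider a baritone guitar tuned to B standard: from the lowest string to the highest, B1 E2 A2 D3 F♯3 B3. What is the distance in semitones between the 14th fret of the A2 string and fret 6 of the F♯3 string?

A2 at fret 14 → B3 (MIDI 59); F♯3 at fret 6 → C4 (MIDI 60).
59 − 60 = -1, so the two pitches are 1 semitone apart, with C4 the higher.

1 semitone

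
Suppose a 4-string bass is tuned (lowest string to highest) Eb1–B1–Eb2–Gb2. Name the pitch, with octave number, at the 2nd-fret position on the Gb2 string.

Gb2 is MIDI 42. Adding 2 gives 44, which is Ab2.

Ab2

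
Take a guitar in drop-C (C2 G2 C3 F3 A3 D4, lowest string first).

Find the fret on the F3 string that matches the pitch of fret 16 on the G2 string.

Fret 16 on G2 is MIDI 43 + 16 = 59 (B3). On the F3 string (open MIDI 53), that pitch is 59 − 53 = fret 6.

6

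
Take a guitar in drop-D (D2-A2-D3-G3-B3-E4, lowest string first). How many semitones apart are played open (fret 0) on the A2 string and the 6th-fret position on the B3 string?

20 semitones

A2 at fret 0 → A2 (MIDI 45); B3 at fret 6 → F4 (MIDI 65).
45 − 65 = -20, so the two pitches are 20 semitones apart, with F4 the higher.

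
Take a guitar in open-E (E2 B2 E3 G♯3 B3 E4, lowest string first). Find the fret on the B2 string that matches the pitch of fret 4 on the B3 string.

Fret 4 on B3 is MIDI 59 + 4 = 63 (D♯4). On the B2 string (open MIDI 47), that pitch is 63 − 47 = fret 16.

16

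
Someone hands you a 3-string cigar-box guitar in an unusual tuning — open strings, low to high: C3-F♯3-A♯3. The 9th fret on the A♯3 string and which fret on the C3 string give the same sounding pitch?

Fret 9 on A♯3 is MIDI 58 + 9 = 67 (G4). On the C3 string (open MIDI 48), that pitch is 67 − 48 = fret 19.

19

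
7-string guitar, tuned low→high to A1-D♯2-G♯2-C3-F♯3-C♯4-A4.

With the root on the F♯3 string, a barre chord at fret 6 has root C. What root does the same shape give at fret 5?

B

Moving from fret 6 to fret 5 shifts the root by -1 semitone.
C down 1 semitone is B.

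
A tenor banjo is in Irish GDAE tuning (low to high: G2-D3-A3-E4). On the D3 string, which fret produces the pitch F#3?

F#3 is 4 semitones above the open D3 (D–D#–E–F–F#), so it sits at fret 4.

4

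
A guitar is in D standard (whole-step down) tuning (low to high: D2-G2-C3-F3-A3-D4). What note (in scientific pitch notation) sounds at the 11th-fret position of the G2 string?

F#3

Each fret is one semitone, so G2 + 11 = F#3.
(Equivalently spelled Gb3.)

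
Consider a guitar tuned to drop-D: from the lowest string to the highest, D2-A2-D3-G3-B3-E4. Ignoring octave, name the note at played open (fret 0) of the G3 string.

G

Fret 0 is the open string itself, so the pitch is just G.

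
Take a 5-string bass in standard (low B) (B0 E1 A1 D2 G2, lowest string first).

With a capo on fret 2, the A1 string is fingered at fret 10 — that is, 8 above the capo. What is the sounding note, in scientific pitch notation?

The capo raises the open A1 by 2 semitones to B1; fretting 8 more gives A1 + 2 + 8 = A1 + 10 semitones = G2.

G2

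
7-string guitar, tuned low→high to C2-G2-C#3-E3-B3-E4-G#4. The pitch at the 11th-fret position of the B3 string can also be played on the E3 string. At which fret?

18

B3 at fret 11 is B3 + 11 semitones = A#4.
The open E3 string is 7 semitones below the open B3, so the same pitch on the E3 string lies at fret 11 + 7 = 18.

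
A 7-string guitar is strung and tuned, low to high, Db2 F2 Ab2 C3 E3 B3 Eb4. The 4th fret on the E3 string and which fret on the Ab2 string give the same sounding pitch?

Fret 4 on E3 is MIDI 52 + 4 = 56 (Ab3). On the Ab2 string (open MIDI 44), that pitch is 56 − 44 = fret 12.

12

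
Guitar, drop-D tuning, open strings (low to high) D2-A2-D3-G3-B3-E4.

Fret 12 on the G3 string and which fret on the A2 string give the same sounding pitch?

22

Fret 12 on G3 is MIDI 55 + 12 = 67 (G4). On the A2 string (open MIDI 45), that pitch is 67 − 45 = fret 22.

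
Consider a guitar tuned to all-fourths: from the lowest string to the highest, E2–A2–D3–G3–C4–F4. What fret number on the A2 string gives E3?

E3 is 7 semitones above the open A2 (A–A#–B–C–C#–D–D#–E), so it sits at fret 7.

7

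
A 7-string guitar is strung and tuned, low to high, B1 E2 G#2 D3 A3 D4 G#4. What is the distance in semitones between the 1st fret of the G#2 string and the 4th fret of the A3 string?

16 semitones

G#2 at fret 1 → A2 (MIDI 45); A3 at fret 4 → C#4 (MIDI 61).
45 − 61 = -16, so the two pitches are 16 semitones apart, with C#4 the higher.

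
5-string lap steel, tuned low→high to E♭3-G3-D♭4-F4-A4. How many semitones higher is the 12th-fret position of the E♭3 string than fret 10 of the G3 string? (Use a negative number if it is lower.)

-2 semitones

E♭3 at fret 12 → E♭4 (MIDI 63); G3 at fret 10 → F4 (MIDI 65).
63 − 65 = -2, so the two pitches are 2 semitones apart.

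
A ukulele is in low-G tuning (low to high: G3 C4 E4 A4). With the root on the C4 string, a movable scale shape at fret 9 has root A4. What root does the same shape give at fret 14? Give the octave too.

D5

Moving from fret 9 to fret 14 shifts the root by 5 semitones.
A4 up 5 semitones is D5.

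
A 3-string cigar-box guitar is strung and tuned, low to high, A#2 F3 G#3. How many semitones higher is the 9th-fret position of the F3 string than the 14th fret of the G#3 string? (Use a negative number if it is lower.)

-8 semitones

F3 at fret 9 → D4 (MIDI 62); G#3 at fret 14 → A#4 (MIDI 70).
62 − 70 = -8, so the two pitches are 8 semitones apart.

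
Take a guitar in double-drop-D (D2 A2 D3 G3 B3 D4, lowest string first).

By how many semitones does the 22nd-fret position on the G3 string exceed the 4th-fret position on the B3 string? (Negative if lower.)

G3 at fret 22 → F5 (MIDI 77); B3 at fret 4 → D#4 (MIDI 63).
77 − 63 = 14, so the two pitches are 14 semitones apart.

14 semitones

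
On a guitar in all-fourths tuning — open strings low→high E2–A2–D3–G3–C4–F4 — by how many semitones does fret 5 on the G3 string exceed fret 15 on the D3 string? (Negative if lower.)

-5 semitones

G3 at fret 5 → C4 (MIDI 60); D3 at fret 15 → F4 (MIDI 65).
60 − 65 = -5, so the two pitches are 5 semitones apart.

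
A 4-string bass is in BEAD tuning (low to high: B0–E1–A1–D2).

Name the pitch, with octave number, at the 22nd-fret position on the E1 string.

The open E1 string plus 22 semitones: E–F–F#–G–…–C–C#–D.
The walk passes from B into C 2 times, so the octave number goes from 1 to 3.

D3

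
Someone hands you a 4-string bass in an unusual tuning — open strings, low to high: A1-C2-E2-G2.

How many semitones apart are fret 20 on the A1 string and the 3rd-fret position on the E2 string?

A1 at fret 20 → F3 (MIDI 53); E2 at fret 3 → G2 (MIDI 43).
53 − 43 = 10, so the two pitches are 10 semitones apart, with F3 the higher.

10 semitones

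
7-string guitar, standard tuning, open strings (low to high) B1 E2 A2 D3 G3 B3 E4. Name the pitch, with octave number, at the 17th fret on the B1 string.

The open B1 string plus 17 semitones: B–C–C#–D–…–D–D#–E.
The walk passes from B into C 2 times, so the octave number goes from 1 to 3.

E3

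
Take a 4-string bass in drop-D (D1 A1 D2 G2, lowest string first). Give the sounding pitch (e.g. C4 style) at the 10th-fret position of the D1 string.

Each fret is one semitone, so D1 + 10 = C2.

C2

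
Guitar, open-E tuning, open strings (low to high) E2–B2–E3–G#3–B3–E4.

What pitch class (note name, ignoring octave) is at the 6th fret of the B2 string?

B2 is MIDI 47. Adding 6 gives 53; 53 mod 12 = 5, i.e. F.

F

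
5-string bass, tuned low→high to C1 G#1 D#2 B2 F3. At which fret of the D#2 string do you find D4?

23

D4 is 23 semitones above the open D#2 (D#–E–F–F#–…–C–C#–D), so it sits at fret 23.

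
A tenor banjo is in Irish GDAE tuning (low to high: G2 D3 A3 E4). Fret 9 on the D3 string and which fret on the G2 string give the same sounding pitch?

16

Fret 9 on D3 is MIDI 50 + 9 = 59 (B3). On the G2 string (open MIDI 43), that pitch is 59 − 43 = fret 16.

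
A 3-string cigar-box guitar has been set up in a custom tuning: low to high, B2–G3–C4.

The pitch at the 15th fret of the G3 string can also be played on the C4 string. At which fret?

G3 at fret 15 is G3 + 15 semitones = Bb4.
The open C4 string is 5 semitones above the open G3, so the same pitch on the C4 string lies at fret 15 − 5 = 10.

10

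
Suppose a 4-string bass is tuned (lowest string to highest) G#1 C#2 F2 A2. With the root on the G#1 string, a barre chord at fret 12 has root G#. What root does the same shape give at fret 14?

A#

Moving from fret 12 to fret 14 shifts the root by 2 semitones.
G# up 2 semitones is A#.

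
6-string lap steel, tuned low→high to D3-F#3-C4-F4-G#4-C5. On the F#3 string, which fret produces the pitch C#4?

C#4 is 7 semitones above the open F#3 (F#–G–G#–A–A#–B–C–C#), so it sits at fret 7.

7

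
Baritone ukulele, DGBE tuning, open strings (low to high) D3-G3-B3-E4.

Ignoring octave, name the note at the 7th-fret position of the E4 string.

B

Each fret is one semitone, so E4 + 7 = B.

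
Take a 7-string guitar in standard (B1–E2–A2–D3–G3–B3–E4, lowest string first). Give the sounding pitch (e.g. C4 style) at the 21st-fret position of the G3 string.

Each fret is one semitone, so G3 + 21 = E5.

E5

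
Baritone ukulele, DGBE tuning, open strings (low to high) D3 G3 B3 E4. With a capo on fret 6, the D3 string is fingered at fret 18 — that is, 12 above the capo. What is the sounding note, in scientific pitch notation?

The capo raises the open D3 by 6 semitones to G#3; fretting 12 more gives D3 + 6 + 12 = D3 + 18 semitones = G#4.

G#4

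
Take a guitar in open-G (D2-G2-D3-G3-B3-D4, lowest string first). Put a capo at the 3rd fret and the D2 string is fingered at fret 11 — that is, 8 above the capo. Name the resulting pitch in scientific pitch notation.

The capo raises the open D2 by 3 semitones to F2; fretting 8 more gives D2 + 3 + 8 = D2 + 11 semitones = C#3.

C#3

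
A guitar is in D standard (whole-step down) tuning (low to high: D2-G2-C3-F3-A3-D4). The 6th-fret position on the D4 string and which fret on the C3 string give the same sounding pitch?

20

D4 at fret 6 is D4 + 6 semitones = G#4.
The open C3 string is 14 semitones below the open D4, so the same pitch on the C3 string lies at fret 6 + 14 = 20.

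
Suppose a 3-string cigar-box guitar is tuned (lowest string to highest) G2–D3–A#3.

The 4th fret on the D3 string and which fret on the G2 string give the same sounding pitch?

Fret 4 on D3 is MIDI 50 + 4 = 54 (F#3). On the G2 string (open MIDI 43), that pitch is 54 − 43 = fret 11.

11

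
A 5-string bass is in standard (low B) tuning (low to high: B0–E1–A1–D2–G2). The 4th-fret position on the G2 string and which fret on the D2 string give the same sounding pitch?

Fret 4 on G2 is MIDI 43 + 4 = 47 (B2). On the D2 string (open MIDI 38), that pitch is 47 − 38 = fret 9.

9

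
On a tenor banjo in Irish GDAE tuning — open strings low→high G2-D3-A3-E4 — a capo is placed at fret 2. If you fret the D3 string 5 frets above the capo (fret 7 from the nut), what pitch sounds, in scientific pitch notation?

A3

The capo raises the open D3 by 2 semitones to E3; fretting 5 more gives D3 + 2 + 5 = D3 + 7 semitones = A3.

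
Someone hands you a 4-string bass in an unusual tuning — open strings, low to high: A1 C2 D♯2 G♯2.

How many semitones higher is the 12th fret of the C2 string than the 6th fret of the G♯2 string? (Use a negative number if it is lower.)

-2 semitones

C2 at fret 12 → C3 (MIDI 48); G♯2 at fret 6 → D3 (MIDI 50).
48 − 50 = -2, so the two pitches are 2 semitones apart.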